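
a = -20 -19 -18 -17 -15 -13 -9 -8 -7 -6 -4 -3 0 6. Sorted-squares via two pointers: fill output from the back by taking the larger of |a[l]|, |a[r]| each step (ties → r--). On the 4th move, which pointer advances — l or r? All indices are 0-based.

l

[0,13] |-20|>|6| out[13]=400 → l++
[1,13] |-19|>|6| out[12]=361 → l++
[2,13] |-18|>|6| out[11]=324 → l++
[3,13] |-17|>|6| out[10]=289 → l++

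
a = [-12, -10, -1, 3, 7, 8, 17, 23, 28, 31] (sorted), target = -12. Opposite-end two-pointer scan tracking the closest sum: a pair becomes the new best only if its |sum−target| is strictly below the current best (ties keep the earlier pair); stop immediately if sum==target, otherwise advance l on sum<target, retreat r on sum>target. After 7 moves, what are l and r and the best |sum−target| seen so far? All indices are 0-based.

[0,9] -12+31=19 d=31 * → r--
[0,8] -12+28=16 d=28 * → r--
[0,7] -12+23=11 d=23 * → r--
[0,6] -12+17=5 d=17 * → r--
[0,5] -12+8=-4 d=8 * → r--
[0,4] -12+7=-5 d=7 * → r--
[0,3] -12+3=-9 d=3 * → r--

l=0, r=2, best |Δ|=3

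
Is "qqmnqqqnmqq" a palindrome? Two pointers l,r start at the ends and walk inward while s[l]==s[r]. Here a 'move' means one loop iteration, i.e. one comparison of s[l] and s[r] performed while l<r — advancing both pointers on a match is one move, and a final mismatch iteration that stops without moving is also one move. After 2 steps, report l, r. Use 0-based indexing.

l=0 r=10: 'q'=='q', l++,r--
l=1 r=9: 'q'=='q', l++,r--

l=2, r=8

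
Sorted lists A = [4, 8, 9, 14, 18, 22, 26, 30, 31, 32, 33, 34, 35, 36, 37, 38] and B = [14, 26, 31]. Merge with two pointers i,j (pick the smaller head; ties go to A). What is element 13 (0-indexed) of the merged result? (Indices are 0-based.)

merged[13] = 33

[i=0,j=0] A[i]=4<=B[j]=14 take 4 → i++
[i=1,j=0] A[i]=8<=B[j]=14 take 8 → i++
[i=2,j=0] A[i]=9<=B[j]=14 take 9 → i++
[i=3,j=0] A[i]=14<=B[j]=14 take 14 → i++
[i=4,j=0] A[i]=18>B[j]=14 take 14 → j++
[i=4,j=1] A[i]=18<=B[j]=26 take 18 → i++
[i=5,j=1] A[i]=22<=B[j]=26 take 22 → i++
[i=6,j=1] A[i]=26<=B[j]=26 take 26 → i++
[i=7,j=1] A[i]=30>B[j]=26 take 26 → j++
[i=7,j=2] A[i]=30<=B[j]=31 take 30 → i++
[i=8,j=2] A[i]=31<=B[j]=31 take 31 → i++
[i=9,j=2] A[i]=32>B[j]=31 take 31 → j++
[i=9,j=3] B done, take A[i]=32 → i++
[i=10,j=3] B done, take A[i]=33 → i++
[i=11,j=3] B done, take A[i]=34 → i++
[i=12,j=3] B done, take A[i]=35 → i++
[i=13,j=3] B done, take A[i]=36 → i++
[i=14,j=3] B done, take A[i]=37 → i++
[i=15,j=3] B done, take A[i]=38 → i++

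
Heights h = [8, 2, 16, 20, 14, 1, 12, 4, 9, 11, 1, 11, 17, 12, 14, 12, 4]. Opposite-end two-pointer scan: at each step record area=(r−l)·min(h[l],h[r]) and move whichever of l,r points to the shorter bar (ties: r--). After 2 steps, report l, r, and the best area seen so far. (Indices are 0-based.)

l=0 r=16: min(8,4)*16=64 best=64 *, r--
l=0 r=15: min(8,12)*15=120 best=120 *, l++

l=1, r=15, best area=120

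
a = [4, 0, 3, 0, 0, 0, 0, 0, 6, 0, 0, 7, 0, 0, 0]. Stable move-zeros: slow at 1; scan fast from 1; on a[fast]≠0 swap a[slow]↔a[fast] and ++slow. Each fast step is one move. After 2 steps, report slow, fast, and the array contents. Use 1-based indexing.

slow=2, fast=3, a=[4, 0, 3, 0, 0, 0, 0, 0, 6, 0, 0, 7, 0, 0, 0]

slow=1 fast=1: a[fast]=4≠0 swap→a[1]=4, slow++,fast++
slow=2 fast=2: a[fast]=0, fast++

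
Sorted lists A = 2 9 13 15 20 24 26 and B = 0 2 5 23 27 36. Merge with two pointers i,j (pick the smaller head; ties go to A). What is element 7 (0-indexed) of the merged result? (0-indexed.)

merged[7] = 20

[i=0,j=0] A[i]=2>B[j]=0 take 0 → j++
[i=0,j=1] A[i]=2<=B[j]=2 take 2 → i++
[i=1,j=1] A[i]=9>B[j]=2 take 2 → j++
[i=1,j=2] A[i]=9>B[j]=5 take 5 → j++
[i=1,j=3] A[i]=9<=B[j]=23 take 9 → i++
[i=2,j=3] A[i]=13<=B[j]=23 take 13 → i++
[i=3,j=3] A[i]=15<=B[j]=23 take 15 → i++
[i=4,j=3] A[i]=20<=B[j]=23 take 20 → i++
[i=5,j=3] A[i]=24>B[j]=23 take 23 → j++
[i=5,j=4] A[i]=24<=B[j]=27 take 24 → i++
[i=6,j=4] A[i]=26<=B[j]=27 take 26 → i++
[i=7,j=4] A done, take B[j]=27 → j++
[i=7,j=5] A done, take B[j]=36 → j++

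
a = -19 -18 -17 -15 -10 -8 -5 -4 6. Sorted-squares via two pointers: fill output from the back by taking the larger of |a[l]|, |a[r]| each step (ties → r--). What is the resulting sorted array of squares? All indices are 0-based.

[16, 25, 36, 64, 100, 225, 289, 324, 361]

[0,8] |-19|>|6| out[8]=361 → l++
[1,8] |-18|>|6| out[7]=324 → l++
[2,8] |-17|>|6| out[6]=289 → l++
[3,8] |-15|>|6| out[5]=225 → l++
[4,8] |-10|>|6| out[4]=100 → l++
[5,8] |-8|>|6| out[3]=64 → l++
[6,8] |-5|<=|6| out[2]=36 → r--
[6,7] |-5|>|-4| out[1]=25 → l++
[7,7] |-4|<=|-4| out[0]=16 → r--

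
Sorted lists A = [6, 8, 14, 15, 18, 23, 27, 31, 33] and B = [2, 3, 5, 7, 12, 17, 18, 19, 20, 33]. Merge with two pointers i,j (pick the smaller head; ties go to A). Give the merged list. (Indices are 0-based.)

i=0 j=0: A[i]=6>B[j]=2 take 2, j++
i=0 j=1: A[i]=6>B[j]=3 take 3, j++
i=0 j=2: A[i]=6>B[j]=5 take 5, j++
i=0 j=3: A[i]=6<=B[j]=7 take 6, i++
i=1 j=3: A[i]=8>B[j]=7 take 7, j++
i=1 j=4: A[i]=8<=B[j]=12 take 8, i++
i=2 j=4: A[i]=14>B[j]=12 take 12, j++
i=2 j=5: A[i]=14<=B[j]=17 take 14, i++
i=3 j=5: A[i]=15<=B[j]=17 take 15, i++
i=4 j=5: A[i]=18>B[j]=17 take 17, j++
i=4 j=6: A[i]=18<=B[j]=18 take 18, i++
i=5 j=6: A[i]=23>B[j]=18 take 18, j++
i=5 j=7: A[i]=23>B[j]=19 take 19, j++
i=5 j=8: A[i]=23>B[j]=20 take 20, j++
i=5 j=9: A[i]=23<=B[j]=33 take 23, i++
i=6 j=9: A[i]=27<=B[j]=33 take 27, i++
i=7 j=9: A[i]=31<=B[j]=33 take 31, i++
i=8 j=9: A[i]=33<=B[j]=33 take 33, i++
i=9 j=9: A done, take B[j]=33, j++

[2, 3, 5, 6, 7, 8, 12, 14, 15, 17, 18, 18, 19, 20, 23, 27, 31, 33, 33]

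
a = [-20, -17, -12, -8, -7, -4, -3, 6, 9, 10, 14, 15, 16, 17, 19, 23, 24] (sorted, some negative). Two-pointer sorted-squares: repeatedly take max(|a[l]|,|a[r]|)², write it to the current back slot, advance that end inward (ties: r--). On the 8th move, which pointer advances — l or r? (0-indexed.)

r

l=0 r=16: |-20|<=|24| out[16]=576, r--
l=0 r=15: |-20|<=|23| out[15]=529, r--
l=0 r=14: |-20|>|19| out[14]=400, l++
l=1 r=14: |-17|<=|19| out[13]=361, r--
l=1 r=13: |-17|<=|17| out[12]=289, r--
l=1 r=12: |-17|>|16| out[11]=289, l++
l=2 r=12: |-12|<=|16| out[10]=256, r--
l=2 r=11: |-12|<=|15| out[9]=225, r--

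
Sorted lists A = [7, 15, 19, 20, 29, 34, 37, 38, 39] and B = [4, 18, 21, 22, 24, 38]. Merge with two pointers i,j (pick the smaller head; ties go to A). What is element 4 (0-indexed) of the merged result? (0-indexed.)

merged[4] = 19

i=0 j=0: A[i]=7>B[j]=4 take 4, j++
i=0 j=1: A[i]=7<=B[j]=18 take 7, i++
i=1 j=1: A[i]=15<=B[j]=18 take 15, i++
i=2 j=1: A[i]=19>B[j]=18 take 18, j++
i=2 j=2: A[i]=19<=B[j]=21 take 19, i++
i=3 j=2: A[i]=20<=B[j]=21 take 20, i++
i=4 j=2: A[i]=29>B[j]=21 take 21, j++
i=4 j=3: A[i]=29>B[j]=22 take 22, j++
i=4 j=4: A[i]=29>B[j]=24 take 24, j++
i=4 j=5: A[i]=29<=B[j]=38 take 29, i++
i=5 j=5: A[i]=34<=B[j]=38 take 34, i++
i=6 j=5: A[i]=37<=B[j]=38 take 37, i++
i=7 j=5: A[i]=38<=B[j]=38 take 38, i++
i=8 j=5: A[i]=39>B[j]=38 take 38, j++
i=8 j=6: B done, take A[i]=39, i++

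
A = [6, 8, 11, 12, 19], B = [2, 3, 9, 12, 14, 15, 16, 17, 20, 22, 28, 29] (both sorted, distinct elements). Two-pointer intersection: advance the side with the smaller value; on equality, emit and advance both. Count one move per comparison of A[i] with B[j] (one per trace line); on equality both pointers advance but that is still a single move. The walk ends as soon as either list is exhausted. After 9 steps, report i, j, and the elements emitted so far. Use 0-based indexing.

i=4, j=6, emitted=[12]

[i=0,j=0] 6>2 → j++
[i=0,j=1] 6>3 → j++
[i=0,j=2] 6<9 → i++
[i=1,j=2] 8<9 → i++
[i=2,j=2] 11>9 → j++
[i=2,j=3] 11<12 → i++
[i=3,j=3] 12==12 emit → i++,j++
[i=4,j=4] 19>14 → j++
[i=4,j=5] 19>15 → j++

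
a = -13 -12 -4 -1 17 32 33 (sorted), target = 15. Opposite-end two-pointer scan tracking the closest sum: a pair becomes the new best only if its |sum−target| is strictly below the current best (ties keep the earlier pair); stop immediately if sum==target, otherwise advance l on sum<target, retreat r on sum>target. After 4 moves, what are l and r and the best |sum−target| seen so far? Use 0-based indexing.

[0,6] -13+33=20 d=5 * → r--
[0,5] -13+32=19 d=4 * → r--
[0,4] -13+17=4 d=11 → l++
[1,4] -12+17=5 d=10 → l++

l=2, r=4, best |Δ|=4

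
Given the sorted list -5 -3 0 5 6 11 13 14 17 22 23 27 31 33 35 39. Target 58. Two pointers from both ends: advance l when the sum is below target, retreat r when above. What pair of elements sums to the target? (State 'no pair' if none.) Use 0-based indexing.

l=0 r=15: -5+39=34 <58, l++
l=1 r=15: -3+39=36 <58, l++
l=2 r=15: 0+39=39 <58, l++
l=3 r=15: 5+39=44 <58, l++
l=4 r=15: 6+39=45 <58, l++
l=5 r=15: 11+39=50 <58, l++
l=6 r=15: 13+39=52 <58, l++
l=7 r=15: 14+39=53 <58, l++
l=8 r=15: 17+39=56 <58, l++
l=9 r=15: 22+39=61 >58, r--
l=9 r=14: 22+35=57 <58, l++
l=10 r=14: 23+35=58, found

(23, 35)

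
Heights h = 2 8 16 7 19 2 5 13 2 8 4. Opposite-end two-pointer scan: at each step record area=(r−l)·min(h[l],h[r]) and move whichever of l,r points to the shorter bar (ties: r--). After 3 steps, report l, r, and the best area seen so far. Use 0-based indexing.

l=1, r=8, best area=64

l=0 r=10: min(2,4)*10=20 best=20 *, l++
l=1 r=10: min(8,4)*9=36 best=36 *, r--
l=1 r=9: min(8,8)*8=64 best=64 *, r--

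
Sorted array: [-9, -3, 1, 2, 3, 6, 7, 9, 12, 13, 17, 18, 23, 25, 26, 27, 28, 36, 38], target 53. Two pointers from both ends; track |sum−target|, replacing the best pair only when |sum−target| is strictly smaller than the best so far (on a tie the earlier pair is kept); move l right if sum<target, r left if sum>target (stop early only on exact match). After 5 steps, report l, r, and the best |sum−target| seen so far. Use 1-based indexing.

l=6, r=19, best |Δ|=12

l=1 r=19: -9+38=29 d=24 *, l++
l=2 r=19: -3+38=35 d=18 *, l++
l=3 r=19: 1+38=39 d=14 *, l++
l=4 r=19: 2+38=40 d=13 *, l++
l=5 r=19: 3+38=41 d=12 *, l++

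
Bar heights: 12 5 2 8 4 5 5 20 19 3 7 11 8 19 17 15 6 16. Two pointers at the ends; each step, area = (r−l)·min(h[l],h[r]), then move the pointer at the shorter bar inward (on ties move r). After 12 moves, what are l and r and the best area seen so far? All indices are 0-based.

l=0 r=17: min(12,16)*17=204 best=204 *, l++
l=1 r=17: min(5,16)*16=80 best=204, l++
l=2 r=17: min(2,16)*15=30 best=204, l++
l=3 r=17: min(8,16)*14=112 best=204, l++
l=4 r=17: min(4,16)*13=52 best=204, l++
l=5 r=17: min(5,16)*12=60 best=204, l++
l=6 r=17: min(5,16)*11=55 best=204, l++
l=7 r=17: min(20,16)*10=160 best=204, r--
l=7 r=16: min(20,6)*9=54 best=204, r--
l=7 r=15: min(20,15)*8=120 best=204, r--
l=7 r=14: min(20,17)*7=119 best=204, r--
l=7 r=13: min(20,19)*6=114 best=204, r--

l=7, r=12, best area=204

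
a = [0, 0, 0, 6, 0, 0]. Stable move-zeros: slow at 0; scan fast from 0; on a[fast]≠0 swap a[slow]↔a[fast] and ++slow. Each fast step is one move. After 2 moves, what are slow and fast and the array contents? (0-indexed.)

slow=0 fast=0: a[fast]=0, fast++
slow=0 fast=1: a[fast]=0, fast++

slow=0, fast=2, a=[0, 0, 0, 6, 0, 0]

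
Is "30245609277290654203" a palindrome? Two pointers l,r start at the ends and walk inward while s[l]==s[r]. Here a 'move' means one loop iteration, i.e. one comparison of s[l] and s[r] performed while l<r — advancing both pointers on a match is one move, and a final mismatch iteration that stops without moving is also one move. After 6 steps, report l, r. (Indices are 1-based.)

l=7, r=14

l=1 r=20: '3'=='3', l++,r--
l=2 r=19: '0'=='0', l++,r--
l=3 r=18: '2'=='2', l++,r--
l=4 r=17: '4'=='4', l++,r--
l=5 r=16: '5'=='5', l++,r--
l=6 r=15: '6'=='6', l++,r--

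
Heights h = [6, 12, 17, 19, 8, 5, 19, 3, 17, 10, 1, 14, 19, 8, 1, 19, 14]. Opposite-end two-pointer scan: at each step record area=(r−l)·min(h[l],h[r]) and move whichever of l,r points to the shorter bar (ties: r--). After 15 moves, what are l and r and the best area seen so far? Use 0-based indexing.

l=0 r=16: min(6,14)*16=96 best=96 *, l++
l=1 r=16: min(12,14)*15=180 best=180 *, l++
l=2 r=16: min(17,14)*14=196 best=196 *, r--
l=2 r=15: min(17,19)*13=221 best=221 *, l++
l=3 r=15: min(19,19)*12=228 best=228 *, r--
l=3 r=14: min(19,1)*11=11 best=228, r--
l=3 r=13: min(19,8)*10=80 best=228, r--
l=3 r=12: min(19,19)*9=171 best=228, r--
l=3 r=11: min(19,14)*8=112 best=228, r--
l=3 r=10: min(19,1)*7=7 best=228, r--
l=3 r=9: min(19,10)*6=60 best=228, r--
l=3 r=8: min(19,17)*5=85 best=228, r--
l=3 r=7: min(19,3)*4=12 best=228, r--
l=3 r=6: min(19,19)*3=57 best=228, r--
l=3 r=5: min(19,5)*2=10 best=228, r--

l=3, r=4, best area=228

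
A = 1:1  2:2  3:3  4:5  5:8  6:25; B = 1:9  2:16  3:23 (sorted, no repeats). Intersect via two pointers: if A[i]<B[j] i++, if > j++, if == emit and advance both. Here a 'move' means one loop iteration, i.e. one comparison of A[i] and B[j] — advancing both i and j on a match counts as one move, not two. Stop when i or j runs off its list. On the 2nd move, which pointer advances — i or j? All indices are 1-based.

i

i=1 j=1: 1<9, i++
i=2 j=1: 2<9, i++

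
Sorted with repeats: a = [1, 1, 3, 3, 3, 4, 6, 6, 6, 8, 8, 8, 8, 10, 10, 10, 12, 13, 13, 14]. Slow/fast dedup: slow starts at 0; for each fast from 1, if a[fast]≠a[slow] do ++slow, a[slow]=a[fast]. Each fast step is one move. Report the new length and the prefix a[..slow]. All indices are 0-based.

length 9; prefix = [1, 3, 4, 6, 8, 10, 12, 13, 14]

slow=0 fast=1: a[fast]=1=a[slow] dup, fast++
slow=0 fast=2: a[fast]=3≠a[slow]=1 write a[1]=3, slow++,fast++
slow=1 fast=3: a[fast]=3=a[slow] dup, fast++
slow=1 fast=4: a[fast]=3=a[slow] dup, fast++
slow=1 fast=5: a[fast]=4≠a[slow]=3 write a[2]=4, slow++,fast++
slow=2 fast=6: a[fast]=6≠a[slow]=4 write a[3]=6, slow++,fast++
slow=3 fast=7: a[fast]=6=a[slow] dup, fast++
slow=3 fast=8: a[fast]=6=a[slow] dup, fast++
slow=3 fast=9: a[fast]=8≠a[slow]=6 write a[4]=8, slow++,fast++
slow=4 fast=10: a[fast]=8=a[slow] dup, fast++
slow=4 fast=11: a[fast]=8=a[slow] dup, fast++
slow=4 fast=12: a[fast]=8=a[slow] dup, fast++
slow=4 fast=13: a[fast]=10≠a[slow]=8 write a[5]=10, slow++,fast++
slow=5 fast=14: a[fast]=10=a[slow] dup, fast++
slow=5 fast=15: a[fast]=10=a[slow] dup, fast++
slow=5 fast=16: a[fast]=12≠a[slow]=10 write a[6]=12, slow++,fast++
slow=6 fast=17: a[fast]=13≠a[slow]=12 write a[7]=13, slow++,fast++
slow=7 fast=18: a[fast]=13=a[slow] dup, fast++
slow=7 fast=19: a[fast]=14≠a[slow]=13 write a[8]=14, slow++,fast++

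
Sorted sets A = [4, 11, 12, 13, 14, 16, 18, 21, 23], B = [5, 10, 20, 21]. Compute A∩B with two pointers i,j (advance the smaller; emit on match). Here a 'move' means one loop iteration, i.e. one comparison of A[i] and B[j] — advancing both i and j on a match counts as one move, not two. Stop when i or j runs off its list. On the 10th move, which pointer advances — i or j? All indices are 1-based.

j

i=1 j=1: 4<5, i++
i=2 j=1: 11>5, j++
i=2 j=2: 11>10, j++
i=2 j=3: 11<20, i++
i=3 j=3: 12<20, i++
i=4 j=3: 13<20, i++
i=5 j=3: 14<20, i++
i=6 j=3: 16<20, i++
i=7 j=3: 18<20, i++
i=8 j=3: 21>20, j++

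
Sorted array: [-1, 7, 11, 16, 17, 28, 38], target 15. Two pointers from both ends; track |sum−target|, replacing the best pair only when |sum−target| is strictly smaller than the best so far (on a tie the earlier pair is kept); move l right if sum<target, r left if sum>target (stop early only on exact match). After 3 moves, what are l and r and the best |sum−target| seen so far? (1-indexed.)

l=1, r=4, best |Δ|=1

[1,7] -1+38=37 d=22 * → r--
[1,6] -1+28=27 d=12 * → r--
[1,5] -1+17=16 d=1 * → r--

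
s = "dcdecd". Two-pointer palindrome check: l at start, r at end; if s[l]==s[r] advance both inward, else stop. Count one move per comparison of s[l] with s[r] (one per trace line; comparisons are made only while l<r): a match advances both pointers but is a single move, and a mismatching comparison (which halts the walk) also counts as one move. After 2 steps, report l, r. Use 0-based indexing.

l=0 r=5: 'd'=='d', l++,r--
l=1 r=4: 'c'=='c', l++,r--

l=2, r=3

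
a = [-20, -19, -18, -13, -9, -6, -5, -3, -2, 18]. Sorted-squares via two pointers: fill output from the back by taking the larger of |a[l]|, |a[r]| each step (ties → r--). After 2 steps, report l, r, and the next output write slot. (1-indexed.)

l=3, r=10, next write slot=8

l=1 r=10: |-20|>|18| out[10]=400, l++
l=2 r=10: |-19|>|18| out[9]=361, l++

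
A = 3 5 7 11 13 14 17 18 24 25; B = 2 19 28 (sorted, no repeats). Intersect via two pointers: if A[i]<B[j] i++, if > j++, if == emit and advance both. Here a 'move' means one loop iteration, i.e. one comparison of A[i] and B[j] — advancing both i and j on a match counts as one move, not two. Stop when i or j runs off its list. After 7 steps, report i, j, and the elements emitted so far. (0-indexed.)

i=6, j=1, emitted=[]

i=0 j=0: 3>2, j++
i=0 j=1: 3<19, i++
i=1 j=1: 5<19, i++
i=2 j=1: 7<19, i++
i=3 j=1: 11<19, i++
i=4 j=1: 13<19, i++
i=5 j=1: 14<19, i++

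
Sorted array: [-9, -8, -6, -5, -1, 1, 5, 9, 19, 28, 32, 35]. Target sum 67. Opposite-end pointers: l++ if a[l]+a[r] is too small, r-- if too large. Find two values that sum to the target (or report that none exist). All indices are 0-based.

(32, 35)

[0,11] -9+35=26 <67 → l++
[1,11] -8+35=27 <67 → l++
[2,11] -6+35=29 <67 → l++
[3,11] -5+35=30 <67 → l++
[4,11] -1+35=34 <67 → l++
[5,11] 1+35=36 <67 → l++
[6,11] 5+35=40 <67 → l++
[7,11] 9+35=44 <67 → l++
[8,11] 19+35=54 <67 → l++
[9,11] 28+35=63 <67 → l++
[10,11] 32+35=67 → found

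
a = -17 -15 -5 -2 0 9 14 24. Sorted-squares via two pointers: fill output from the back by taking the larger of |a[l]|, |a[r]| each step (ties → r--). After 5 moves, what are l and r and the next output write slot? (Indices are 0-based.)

l=2, r=4, next write slot=2

[0,7] |-17|<=|24| out[7]=576 → r--
[0,6] |-17|>|14| out[6]=289 → l++
[1,6] |-15|>|14| out[5]=225 → l++
[2,6] |-5|<=|14| out[4]=196 → r--
[2,5] |-5|<=|9| out[3]=81 → r--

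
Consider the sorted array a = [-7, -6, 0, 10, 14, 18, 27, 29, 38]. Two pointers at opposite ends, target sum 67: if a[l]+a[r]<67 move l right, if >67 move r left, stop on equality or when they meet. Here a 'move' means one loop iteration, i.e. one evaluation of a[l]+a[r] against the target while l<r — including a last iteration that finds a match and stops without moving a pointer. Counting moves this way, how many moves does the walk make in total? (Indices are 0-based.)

8 moves

[0,8] -7+38=31 <67 → l++
[1,8] -6+38=32 <67 → l++
[2,8] 0+38=38 <67 → l++
[3,8] 10+38=48 <67 → l++
[4,8] 14+38=52 <67 → l++
[5,8] 18+38=56 <67 → l++
[6,8] 27+38=65 <67 → l++
[7,8] 29+38=67 → found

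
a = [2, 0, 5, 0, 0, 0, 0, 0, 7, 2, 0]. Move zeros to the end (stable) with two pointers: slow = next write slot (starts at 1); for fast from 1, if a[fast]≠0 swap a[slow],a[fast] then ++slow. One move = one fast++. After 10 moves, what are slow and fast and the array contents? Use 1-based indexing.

(s=1,f=1) a[fast]=2≠0 swap→a[1]=2 → slow++,fast++
(s=2,f=2) a[fast]=0 → fast++
(s=2,f=3) a[fast]=5≠0 swap→a[2]=5 → slow++,fast++
(s=3,f=4) a[fast]=0 → fast++
(s=3,f=5) a[fast]=0 → fast++
(s=3,f=6) a[fast]=0 → fast++
(s=3,f=7) a[fast]=0 → fast++
(s=3,f=8) a[fast]=0 → fast++
(s=3,f=9) a[fast]=7≠0 swap→a[3]=7 → slow++,fast++
(s=4,f=10) a[fast]=2≠0 swap→a[4]=2 → slow++,fast++

slow=5, fast=11, a=[2, 5, 7, 2, 0, 0, 0, 0, 0, 0, 0]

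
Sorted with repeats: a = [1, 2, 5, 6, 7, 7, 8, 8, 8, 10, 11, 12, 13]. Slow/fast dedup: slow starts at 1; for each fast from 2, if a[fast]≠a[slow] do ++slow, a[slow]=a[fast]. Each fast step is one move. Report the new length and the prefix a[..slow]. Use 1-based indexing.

length 10; prefix = [1, 2, 5, 6, 7, 8, 10, 11, 12, 13]

slow=1 fast=2: a[fast]=2≠a[slow]=1 write a[2]=2, slow++,fast++
slow=2 fast=3: a[fast]=5≠a[slow]=2 write a[3]=5, slow++,fast++
slow=3 fast=4: a[fast]=6≠a[slow]=5 write a[4]=6, slow++,fast++
slow=4 fast=5: a[fast]=7≠a[slow]=6 write a[5]=7, slow++,fast++
slow=5 fast=6: a[fast]=7=a[slow] dup, fast++
slow=5 fast=7: a[fast]=8≠a[slow]=7 write a[6]=8, slow++,fast++
slow=6 fast=8: a[fast]=8=a[slow] dup, fast++
slow=6 fast=9: a[fast]=8=a[slow] dup, fast++
slow=6 fast=10: a[fast]=10≠a[slow]=8 write a[7]=10, slow++,fast++
slow=7 fast=11: a[fast]=11≠a[slow]=10 write a[8]=11, slow++,fast++
slow=8 fast=12: a[fast]=12≠a[slow]=11 write a[9]=12, slow++,fast++
slow=9 fast=13: a[fast]=13≠a[slow]=12 write a[10]=13, slow++,fast++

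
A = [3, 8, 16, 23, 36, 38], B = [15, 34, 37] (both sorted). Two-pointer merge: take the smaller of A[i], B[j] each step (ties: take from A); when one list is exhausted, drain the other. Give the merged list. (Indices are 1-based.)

i=1 j=1: A[i]=3<=B[j]=15 take 3, i++
i=2 j=1: A[i]=8<=B[j]=15 take 8, i++
i=3 j=1: A[i]=16>B[j]=15 take 15, j++
i=3 j=2: A[i]=16<=B[j]=34 take 16, i++
i=4 j=2: A[i]=23<=B[j]=34 take 23, i++
i=5 j=2: A[i]=36>B[j]=34 take 34, j++
i=5 j=3: A[i]=36<=B[j]=37 take 36, i++
i=6 j=3: A[i]=38>B[j]=37 take 37, j++
i=6 j=4: B done, take A[i]=38, i++

[3, 8, 15, 16, 23, 34, 36, 37, 38]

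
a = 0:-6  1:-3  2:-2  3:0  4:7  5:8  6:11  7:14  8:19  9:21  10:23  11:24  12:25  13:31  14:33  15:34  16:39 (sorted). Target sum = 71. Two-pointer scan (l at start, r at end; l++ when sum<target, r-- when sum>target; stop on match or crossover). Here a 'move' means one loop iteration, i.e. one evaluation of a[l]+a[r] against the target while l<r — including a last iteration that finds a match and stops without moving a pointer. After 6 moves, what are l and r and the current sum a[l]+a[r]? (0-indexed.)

l=6, r=16, sum=50

[0,16] -6+39=33 <71 → l++
[1,16] -3+39=36 <71 → l++
[2,16] -2+39=37 <71 → l++
[3,16] 0+39=39 <71 → l++
[4,16] 7+39=46 <71 → l++
[5,16] 8+39=47 <71 → l++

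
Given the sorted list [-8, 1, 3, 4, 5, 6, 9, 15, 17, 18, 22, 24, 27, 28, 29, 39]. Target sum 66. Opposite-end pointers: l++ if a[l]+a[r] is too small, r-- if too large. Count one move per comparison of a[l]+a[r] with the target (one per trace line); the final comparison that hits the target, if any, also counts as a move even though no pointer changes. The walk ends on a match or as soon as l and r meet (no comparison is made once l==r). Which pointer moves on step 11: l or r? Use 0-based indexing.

l

[0,15] -8+39=31 <66 → l++
[1,15] 1+39=40 <66 → l++
[2,15] 3+39=42 <66 → l++
[3,15] 4+39=43 <66 → l++
[4,15] 5+39=44 <66 → l++
[5,15] 6+39=45 <66 → l++
[6,15] 9+39=48 <66 → l++
[7,15] 15+39=54 <66 → l++
[8,15] 17+39=56 <66 → l++
[9,15] 18+39=57 <66 → l++
[10,15] 22+39=61 <66 → l++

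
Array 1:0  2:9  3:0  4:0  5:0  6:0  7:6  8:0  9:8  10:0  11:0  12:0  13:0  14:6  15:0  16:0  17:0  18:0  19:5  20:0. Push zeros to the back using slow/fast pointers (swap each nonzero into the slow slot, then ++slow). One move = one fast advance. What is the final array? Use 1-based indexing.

slow=1 fast=1: a[fast]=0, fast++
slow=1 fast=2: a[fast]=9≠0 swap→a[1]=9, slow++,fast++
slow=2 fast=3: a[fast]=0, fast++
slow=2 fast=4: a[fast]=0, fast++
slow=2 fast=5: a[fast]=0, fast++
slow=2 fast=6: a[fast]=0, fast++
slow=2 fast=7: a[fast]=6≠0 swap→a[2]=6, slow++,fast++
slow=3 fast=8: a[fast]=0, fast++
slow=3 fast=9: a[fast]=8≠0 swap→a[3]=8, slow++,fast++
slow=4 fast=10: a[fast]=0, fast++
slow=4 fast=11: a[fast]=0, fast++
slow=4 fast=12: a[fast]=0, fast++
slow=4 fast=13: a[fast]=0, fast++
slow=4 fast=14: a[fast]=6≠0 swap→a[4]=6, slow++,fast++
slow=5 fast=15: a[fast]=0, fast++
slow=5 fast=16: a[fast]=0, fast++
slow=5 fast=17: a[fast]=0, fast++
slow=5 fast=18: a[fast]=0, fast++
slow=5 fast=19: a[fast]=5≠0 swap→a[5]=5, slow++,fast++
slow=6 fast=20: a[fast]=0, fast++

[9, 6, 8, 6, 5, 0, 0, 0, 0, 0, 0, 0, 0, 0, 0, 0, 0, 0, 0, 0]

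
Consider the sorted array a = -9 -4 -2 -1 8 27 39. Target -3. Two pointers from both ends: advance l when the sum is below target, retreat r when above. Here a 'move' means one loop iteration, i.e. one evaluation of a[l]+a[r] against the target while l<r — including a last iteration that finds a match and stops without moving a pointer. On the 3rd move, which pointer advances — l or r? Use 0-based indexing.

r

[0,6] -9+39=30 >-3 → r--
[0,5] -9+27=18 >-3 → r--
[0,4] -9+8=-1 >-3 → r--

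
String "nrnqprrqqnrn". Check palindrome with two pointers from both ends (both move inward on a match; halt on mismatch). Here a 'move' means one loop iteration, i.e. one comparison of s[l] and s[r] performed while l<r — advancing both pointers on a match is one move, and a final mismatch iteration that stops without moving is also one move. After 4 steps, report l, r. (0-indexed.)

l=4, r=7

[0,11] 'n'=='n' → l++,r--
[1,10] 'r'=='r' → l++,r--
[2,9] 'n'=='n' → l++,r--
[3,8] 'q'=='q' → l++,r--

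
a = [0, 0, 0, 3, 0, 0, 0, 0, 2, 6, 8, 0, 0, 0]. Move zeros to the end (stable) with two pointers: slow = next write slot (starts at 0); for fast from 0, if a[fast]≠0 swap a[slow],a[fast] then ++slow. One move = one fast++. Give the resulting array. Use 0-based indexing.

(s=0,f=0) a[fast]=0 → fast++
(s=0,f=1) a[fast]=0 → fast++
(s=0,f=2) a[fast]=0 → fast++
(s=0,f=3) a[fast]=3≠0 swap→a[0]=3 → slow++,fast++
(s=1,f=4) a[fast]=0 → fast++
(s=1,f=5) a[fast]=0 → fast++
(s=1,f=6) a[fast]=0 → fast++
(s=1,f=7) a[fast]=0 → fast++
(s=1,f=8) a[fast]=2≠0 swap→a[1]=2 → slow++,fast++
(s=2,f=9) a[fast]=6≠0 swap→a[2]=6 → slow++,fast++
(s=3,f=10) a[fast]=8≠0 swap→a[3]=8 → slow++,fast++
(s=4,f=11) a[fast]=0 → fast++
(s=4,f=12) a[fast]=0 → fast++
(s=4,f=13) a[fast]=0 → fast++

[3, 2, 6, 8, 0, 0, 0, 0, 0, 0, 0, 0, 0, 0]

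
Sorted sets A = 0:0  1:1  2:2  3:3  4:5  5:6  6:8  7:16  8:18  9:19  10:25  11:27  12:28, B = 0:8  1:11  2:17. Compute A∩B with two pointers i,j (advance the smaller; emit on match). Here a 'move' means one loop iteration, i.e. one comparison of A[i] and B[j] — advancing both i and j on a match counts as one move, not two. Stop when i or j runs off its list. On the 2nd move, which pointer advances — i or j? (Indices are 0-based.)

i=0 j=0: 0<8, i++
i=1 j=0: 1<8, i++

i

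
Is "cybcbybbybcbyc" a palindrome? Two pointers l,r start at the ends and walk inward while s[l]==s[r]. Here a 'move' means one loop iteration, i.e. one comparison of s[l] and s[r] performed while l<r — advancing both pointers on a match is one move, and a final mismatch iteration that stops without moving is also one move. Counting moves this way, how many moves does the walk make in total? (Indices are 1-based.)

7 moves

[1,14] 'c'=='c' → l++,r--
[2,13] 'y'=='y' → l++,r--
[3,12] 'b'=='b' → l++,r--
[4,11] 'c'=='c' → l++,r--
[5,10] 'b'=='b' → l++,r--
[6,9] 'y'=='y' → l++,r--
[7,8] 'b'=='b' → l++,r--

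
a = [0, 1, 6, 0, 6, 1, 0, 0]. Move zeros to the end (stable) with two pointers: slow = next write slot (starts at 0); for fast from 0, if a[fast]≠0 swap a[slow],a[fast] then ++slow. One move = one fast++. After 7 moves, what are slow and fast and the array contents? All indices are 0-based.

slow=4, fast=7, a=[1, 6, 6, 1, 0, 0, 0, 0]

slow=0 fast=0: a[fast]=0, fast++
slow=0 fast=1: a[fast]=1≠0 swap→a[0]=1, slow++,fast++
slow=1 fast=2: a[fast]=6≠0 swap→a[1]=6, slow++,fast++
slow=2 fast=3: a[fast]=0, fast++
slow=2 fast=4: a[fast]=6≠0 swap→a[2]=6, slow++,fast++
slow=3 fast=5: a[fast]=1≠0 swap→a[3]=1, slow++,fast++
slow=4 fast=6: a[fast]=0, fast++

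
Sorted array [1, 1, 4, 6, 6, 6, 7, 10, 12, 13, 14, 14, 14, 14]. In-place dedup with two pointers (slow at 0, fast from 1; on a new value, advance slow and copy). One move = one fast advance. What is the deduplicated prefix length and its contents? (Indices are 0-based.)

length 8; prefix = [1, 4, 6, 7, 10, 12, 13, 14]

slow=0 fast=1: a[fast]=1=a[slow] dup, fast++
slow=0 fast=2: a[fast]=4≠a[slow]=1 write a[1]=4, slow++,fast++
slow=1 fast=3: a[fast]=6≠a[slow]=4 write a[2]=6, slow++,fast++
slow=2 fast=4: a[fast]=6=a[slow] dup, fast++
slow=2 fast=5: a[fast]=6=a[slow] dup, fast++
slow=2 fast=6: a[fast]=7≠a[slow]=6 write a[3]=7, slow++,fast++
slow=3 fast=7: a[fast]=10≠a[slow]=7 write a[4]=10, slow++,fast++
slow=4 fast=8: a[fast]=12≠a[slow]=10 write a[5]=12, slow++,fast++
slow=5 fast=9: a[fast]=13≠a[slow]=12 write a[6]=13, slow++,fast++
slow=6 fast=10: a[fast]=14≠a[slow]=13 write a[7]=14, slow++,fast++
slow=7 fast=11: a[fast]=14=a[slow] dup, fast++
slow=7 fast=12: a[fast]=14=a[slow] dup, fast++
slow=7 fast=13: a[fast]=14=a[slow] dup, fast++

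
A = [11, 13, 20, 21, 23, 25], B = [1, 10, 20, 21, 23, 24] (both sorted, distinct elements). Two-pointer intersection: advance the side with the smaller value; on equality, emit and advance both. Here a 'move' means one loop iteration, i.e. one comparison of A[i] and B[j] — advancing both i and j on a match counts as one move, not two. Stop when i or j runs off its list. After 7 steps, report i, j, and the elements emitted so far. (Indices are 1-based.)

i=1 j=1: 11>1, j++
i=1 j=2: 11>10, j++
i=1 j=3: 11<20, i++
i=2 j=3: 13<20, i++
i=3 j=3: 20==20 emit, i++,j++
i=4 j=4: 21==21 emit, i++,j++
i=5 j=5: 23==23 emit, i++,j++

i=6, j=6, emitted=[20, 21, 23]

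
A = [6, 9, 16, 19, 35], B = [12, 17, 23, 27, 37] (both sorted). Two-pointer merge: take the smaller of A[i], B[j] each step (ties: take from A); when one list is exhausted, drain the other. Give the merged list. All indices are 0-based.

[6, 9, 12, 16, 17, 19, 23, 27, 35, 37]

i=0 j=0: A[i]=6<=B[j]=12 take 6, i++
i=1 j=0: A[i]=9<=B[j]=12 take 9, i++
i=2 j=0: A[i]=16>B[j]=12 take 12, j++
i=2 j=1: A[i]=16<=B[j]=17 take 16, i++
i=3 j=1: A[i]=19>B[j]=17 take 17, j++
i=3 j=2: A[i]=19<=B[j]=23 take 19, i++
i=4 j=2: A[i]=35>B[j]=23 take 23, j++
i=4 j=3: A[i]=35>B[j]=27 take 27, j++
i=4 j=4: A[i]=35<=B[j]=37 take 35, i++
i=5 j=4: A done, take B[j]=37, j++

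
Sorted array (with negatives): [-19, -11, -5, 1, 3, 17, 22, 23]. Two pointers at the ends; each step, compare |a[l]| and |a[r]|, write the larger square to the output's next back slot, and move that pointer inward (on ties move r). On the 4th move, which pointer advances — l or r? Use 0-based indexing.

[0,7] |-19|<=|23| out[7]=529 → r--
[0,6] |-19|<=|22| out[6]=484 → r--
[0,5] |-19|>|17| out[5]=361 → l++
[1,5] |-11|<=|17| out[4]=289 → r--

r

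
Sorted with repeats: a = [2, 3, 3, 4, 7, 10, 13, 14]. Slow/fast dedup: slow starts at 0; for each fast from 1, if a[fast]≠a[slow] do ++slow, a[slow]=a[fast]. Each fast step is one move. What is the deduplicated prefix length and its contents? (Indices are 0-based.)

slow=0 fast=1: a[fast]=3≠a[slow]=2 write a[1]=3, slow++,fast++
slow=1 fast=2: a[fast]=3=a[slow] dup, fast++
slow=1 fast=3: a[fast]=4≠a[slow]=3 write a[2]=4, slow++,fast++
slow=2 fast=4: a[fast]=7≠a[slow]=4 write a[3]=7, slow++,fast++
slow=3 fast=5: a[fast]=10≠a[slow]=7 write a[4]=10, slow++,fast++
slow=4 fast=6: a[fast]=13≠a[slow]=10 write a[5]=13, slow++,fast++
slow=5 fast=7: a[fast]=14≠a[slow]=13 write a[6]=14, slow++,fast++

length 7; prefix = [2, 3, 4, 7, 10, 13, 14]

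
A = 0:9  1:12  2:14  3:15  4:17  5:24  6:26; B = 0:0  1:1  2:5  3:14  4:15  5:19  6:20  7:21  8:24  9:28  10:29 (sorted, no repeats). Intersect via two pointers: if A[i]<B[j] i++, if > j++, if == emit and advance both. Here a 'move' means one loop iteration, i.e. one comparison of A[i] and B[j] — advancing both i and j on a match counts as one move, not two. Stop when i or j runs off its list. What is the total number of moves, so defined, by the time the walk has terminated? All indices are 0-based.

[i=0,j=0] 9>0 → j++
[i=0,j=1] 9>1 → j++
[i=0,j=2] 9>5 → j++
[i=0,j=3] 9<14 → i++
[i=1,j=3] 12<14 → i++
[i=2,j=3] 14==14 emit → i++,j++
[i=3,j=4] 15==15 emit → i++,j++
[i=4,j=5] 17<19 → i++
[i=5,j=5] 24>19 → j++
[i=5,j=6] 24>20 → j++
[i=5,j=7] 24>21 → j++
[i=5,j=8] 24==24 emit → i++,j++
[i=6,j=9] 26<28 → i++

13 moves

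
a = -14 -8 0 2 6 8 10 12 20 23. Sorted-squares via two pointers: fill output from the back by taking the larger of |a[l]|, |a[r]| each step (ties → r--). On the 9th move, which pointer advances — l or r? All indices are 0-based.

r

[0,9] |-14|<=|23| out[9]=529 → r--
[0,8] |-14|<=|20| out[8]=400 → r--
[0,7] |-14|>|12| out[7]=196 → l++
[1,7] |-8|<=|12| out[6]=144 → r--
[1,6] |-8|<=|10| out[5]=100 → r--
[1,5] |-8|<=|8| out[4]=64 → r--
[1,4] |-8|>|6| out[3]=64 → l++
[2,4] |0|<=|6| out[2]=36 → r--
[2,3] |0|<=|2| out[1]=4 → r--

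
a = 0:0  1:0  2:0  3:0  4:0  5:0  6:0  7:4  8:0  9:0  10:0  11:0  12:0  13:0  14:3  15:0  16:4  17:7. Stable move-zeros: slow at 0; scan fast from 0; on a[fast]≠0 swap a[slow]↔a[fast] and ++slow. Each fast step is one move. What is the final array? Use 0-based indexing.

[4, 3, 4, 7, 0, 0, 0, 0, 0, 0, 0, 0, 0, 0, 0, 0, 0, 0]

slow=0 fast=0: a[fast]=0, fast++
slow=0 fast=1: a[fast]=0, fast++
slow=0 fast=2: a[fast]=0, fast++
slow=0 fast=3: a[fast]=0, fast++
slow=0 fast=4: a[fast]=0, fast++
slow=0 fast=5: a[fast]=0, fast++
slow=0 fast=6: a[fast]=0, fast++
slow=0 fast=7: a[fast]=4≠0 swap→a[0]=4, slow++,fast++
slow=1 fast=8: a[fast]=0, fast++
slow=1 fast=9: a[fast]=0, fast++
slow=1 fast=10: a[fast]=0, fast++
slow=1 fast=11: a[fast]=0, fast++
slow=1 fast=12: a[fast]=0, fast++
slow=1 fast=13: a[fast]=0, fast++
slow=1 fast=14: a[fast]=3≠0 swap→a[1]=3, slow++,fast++
slow=2 fast=15: a[fast]=0, fast++
slow=2 fast=16: a[fast]=4≠0 swap→a[2]=4, slow++,fast++
slow=3 fast=17: a[fast]=7≠0 swap→a[3]=7, slow++,fast++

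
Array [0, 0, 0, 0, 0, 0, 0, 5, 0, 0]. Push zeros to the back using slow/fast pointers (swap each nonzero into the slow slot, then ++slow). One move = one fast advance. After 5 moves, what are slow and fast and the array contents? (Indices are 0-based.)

slow=0, fast=5, a=[0, 0, 0, 0, 0, 0, 0, 5, 0, 0]

(s=0,f=0) a[fast]=0 → fast++
(s=0,f=1) a[fast]=0 → fast++
(s=0,f=2) a[fast]=0 → fast++
(s=0,f=3) a[fast]=0 → fast++
(s=0,f=4) a[fast]=0 → fast++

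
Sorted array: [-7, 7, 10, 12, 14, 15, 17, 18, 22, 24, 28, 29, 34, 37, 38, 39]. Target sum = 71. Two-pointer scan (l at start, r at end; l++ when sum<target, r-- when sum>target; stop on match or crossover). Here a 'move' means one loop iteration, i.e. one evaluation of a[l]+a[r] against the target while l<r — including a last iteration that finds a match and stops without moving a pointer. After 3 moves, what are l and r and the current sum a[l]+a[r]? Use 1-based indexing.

l=4, r=16, sum=51

l=1 r=16: -7+39=32 <71, l++
l=2 r=16: 7+39=46 <71, l++
l=3 r=16: 10+39=49 <71, l++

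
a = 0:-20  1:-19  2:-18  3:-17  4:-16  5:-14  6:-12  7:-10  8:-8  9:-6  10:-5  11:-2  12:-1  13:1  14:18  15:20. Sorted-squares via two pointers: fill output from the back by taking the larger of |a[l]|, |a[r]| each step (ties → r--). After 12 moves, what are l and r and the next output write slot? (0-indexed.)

l=0 r=15: |-20|<=|20| out[15]=400, r--
l=0 r=14: |-20|>|18| out[14]=400, l++
l=1 r=14: |-19|>|18| out[13]=361, l++
l=2 r=14: |-18|<=|18| out[12]=324, r--
l=2 r=13: |-18|>|1| out[11]=324, l++
l=3 r=13: |-17|>|1| out[10]=289, l++
l=4 r=13: |-16|>|1| out[9]=256, l++
l=5 r=13: |-14|>|1| out[8]=196, l++
l=6 r=13: |-12|>|1| out[7]=144, l++
l=7 r=13: |-10|>|1| out[6]=100, l++
l=8 r=13: |-8|>|1| out[5]=64, l++
l=9 r=13: |-6|>|1| out[4]=36, l++

l=10, r=13, next write slot=3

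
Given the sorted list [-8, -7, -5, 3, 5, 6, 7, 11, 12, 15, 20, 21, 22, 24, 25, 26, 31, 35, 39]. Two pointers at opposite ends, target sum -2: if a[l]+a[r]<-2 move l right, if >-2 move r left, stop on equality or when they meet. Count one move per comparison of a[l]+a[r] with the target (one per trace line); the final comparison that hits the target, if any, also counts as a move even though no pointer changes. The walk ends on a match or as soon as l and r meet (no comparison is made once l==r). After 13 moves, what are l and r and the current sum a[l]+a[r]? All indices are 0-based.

l=0, r=5, sum=-2

[0,18] -8+39=31 >-2 → r--
[0,17] -8+35=27 >-2 → r--
[0,16] -8+31=23 >-2 → r--
[0,15] -8+26=18 >-2 → r--
[0,14] -8+25=17 >-2 → r--
[0,13] -8+24=16 >-2 → r--
[0,12] -8+22=14 >-2 → r--
[0,11] -8+21=13 >-2 → r--
[0,10] -8+20=12 >-2 → r--
[0,9] -8+15=7 >-2 → r--
[0,8] -8+12=4 >-2 → r--
[0,7] -8+11=3 >-2 → r--
[0,6] -8+7=-1 >-2 → r--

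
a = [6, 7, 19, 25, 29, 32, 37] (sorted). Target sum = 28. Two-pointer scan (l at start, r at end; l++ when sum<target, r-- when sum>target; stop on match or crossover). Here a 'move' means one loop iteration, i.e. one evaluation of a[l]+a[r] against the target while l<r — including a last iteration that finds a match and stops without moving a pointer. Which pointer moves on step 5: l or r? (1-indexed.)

l=1 r=7: 6+37=43 >28, r--
l=1 r=6: 6+32=38 >28, r--
l=1 r=5: 6+29=35 >28, r--
l=1 r=4: 6+25=31 >28, r--
l=1 r=3: 6+19=25 <28, l++

l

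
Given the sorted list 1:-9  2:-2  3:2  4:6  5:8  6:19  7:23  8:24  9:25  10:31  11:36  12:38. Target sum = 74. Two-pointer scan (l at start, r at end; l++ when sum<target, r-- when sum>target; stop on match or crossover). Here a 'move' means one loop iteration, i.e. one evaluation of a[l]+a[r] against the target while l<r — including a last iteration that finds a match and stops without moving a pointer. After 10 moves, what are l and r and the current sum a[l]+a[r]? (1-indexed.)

l=11, r=12, sum=74

l=1 r=12: -9+38=29 <74, l++
l=2 r=12: -2+38=36 <74, l++
l=3 r=12: 2+38=40 <74, l++
l=4 r=12: 6+38=44 <74, l++
l=5 r=12: 8+38=46 <74, l++
l=6 r=12: 19+38=57 <74, l++
l=7 r=12: 23+38=61 <74, l++
l=8 r=12: 24+38=62 <74, l++
l=9 r=12: 25+38=63 <74, l++
l=10 r=12: 31+38=69 <74, l++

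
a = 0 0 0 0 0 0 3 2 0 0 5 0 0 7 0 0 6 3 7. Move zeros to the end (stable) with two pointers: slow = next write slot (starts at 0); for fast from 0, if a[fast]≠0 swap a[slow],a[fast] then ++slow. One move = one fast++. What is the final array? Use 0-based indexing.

(s=0,f=0) a[fast]=0 → fast++
(s=0,f=1) a[fast]=0 → fast++
(s=0,f=2) a[fast]=0 → fast++
(s=0,f=3) a[fast]=0 → fast++
(s=0,f=4) a[fast]=0 → fast++
(s=0,f=5) a[fast]=0 → fast++
(s=0,f=6) a[fast]=3≠0 swap→a[0]=3 → slow++,fast++
(s=1,f=7) a[fast]=2≠0 swap→a[1]=2 → slow++,fast++
(s=2,f=8) a[fast]=0 → fast++
(s=2,f=9) a[fast]=0 → fast++
(s=2,f=10) a[fast]=5≠0 swap→a[2]=5 → slow++,fast++
(s=3,f=11) a[fast]=0 → fast++
(s=3,f=12) a[fast]=0 → fast++
(s=3,f=13) a[fast]=7≠0 swap→a[3]=7 → slow++,fast++
(s=4,f=14) a[fast]=0 → fast++
(s=4,f=15) a[fast]=0 → fast++
(s=4,f=16) a[fast]=6≠0 swap→a[4]=6 → slow++,fast++
(s=5,f=17) a[fast]=3≠0 swap→a[5]=3 → slow++,fast++
(s=6,f=18) a[fast]=7≠0 swap→a[6]=7 → slow++,fast++

[3, 2, 5, 7, 6, 3, 7, 0, 0, 0, 0, 0, 0, 0, 0, 0, 0, 0, 0]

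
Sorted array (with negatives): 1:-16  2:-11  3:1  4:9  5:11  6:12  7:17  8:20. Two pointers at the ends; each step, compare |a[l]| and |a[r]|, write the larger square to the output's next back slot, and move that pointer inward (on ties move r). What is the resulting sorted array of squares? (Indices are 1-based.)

[1, 81, 121, 121, 144, 256, 289, 400]

[1,8] |-16|<=|20| out[8]=400 → r--
[1,7] |-16|<=|17| out[7]=289 → r--
[1,6] |-16|>|12| out[6]=256 → l++
[2,6] |-11|<=|12| out[5]=144 → r--
[2,5] |-11|<=|11| out[4]=121 → r--
[2,4] |-11|>|9| out[3]=121 → l++
[3,4] |1|<=|9| out[2]=81 → r--
[3,3] |1|<=|1| out[1]=1 → r--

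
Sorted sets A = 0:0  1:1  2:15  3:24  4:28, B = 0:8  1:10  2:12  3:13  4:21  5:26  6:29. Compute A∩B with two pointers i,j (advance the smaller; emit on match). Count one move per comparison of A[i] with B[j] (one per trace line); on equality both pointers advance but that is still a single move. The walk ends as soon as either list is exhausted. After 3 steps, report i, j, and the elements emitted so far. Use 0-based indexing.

i=0 j=0: 0<8, i++
i=1 j=0: 1<8, i++
i=2 j=0: 15>8, j++

i=2, j=1, emitted=[]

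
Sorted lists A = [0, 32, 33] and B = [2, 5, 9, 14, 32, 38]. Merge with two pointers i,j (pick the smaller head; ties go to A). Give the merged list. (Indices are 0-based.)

[0, 2, 5, 9, 14, 32, 32, 33, 38]

i=0 j=0: A[i]=0<=B[j]=2 take 0, i++
i=1 j=0: A[i]=32>B[j]=2 take 2, j++
i=1 j=1: A[i]=32>B[j]=5 take 5, j++
i=1 j=2: A[i]=32>B[j]=9 take 9, j++
i=1 j=3: A[i]=32>B[j]=14 take 14, j++
i=1 j=4: A[i]=32<=B[j]=32 take 32, i++
i=2 j=4: A[i]=33>B[j]=32 take 32, j++
i=2 j=5: A[i]=33<=B[j]=38 take 33, i++
i=3 j=5: A done, take B[j]=38, j++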